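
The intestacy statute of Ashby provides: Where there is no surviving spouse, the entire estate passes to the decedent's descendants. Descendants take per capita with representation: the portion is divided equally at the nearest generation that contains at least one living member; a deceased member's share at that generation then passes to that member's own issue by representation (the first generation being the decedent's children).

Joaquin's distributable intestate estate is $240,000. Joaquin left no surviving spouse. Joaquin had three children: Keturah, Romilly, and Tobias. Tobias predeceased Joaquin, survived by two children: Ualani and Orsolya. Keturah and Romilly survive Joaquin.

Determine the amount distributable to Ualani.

Ualani receives $40,000.

The entire $240,000 passes to the descendants.
That amount ($240,000) is divided into 3 shares of $80,000: Keturah and Romilly each take $80,000; Tobias's $80,000 share passes to Tobias's issue.
Tobias's share ($80,000) is divided into 2 shares of $40,000: Ualani and Orsolya each take $40,000.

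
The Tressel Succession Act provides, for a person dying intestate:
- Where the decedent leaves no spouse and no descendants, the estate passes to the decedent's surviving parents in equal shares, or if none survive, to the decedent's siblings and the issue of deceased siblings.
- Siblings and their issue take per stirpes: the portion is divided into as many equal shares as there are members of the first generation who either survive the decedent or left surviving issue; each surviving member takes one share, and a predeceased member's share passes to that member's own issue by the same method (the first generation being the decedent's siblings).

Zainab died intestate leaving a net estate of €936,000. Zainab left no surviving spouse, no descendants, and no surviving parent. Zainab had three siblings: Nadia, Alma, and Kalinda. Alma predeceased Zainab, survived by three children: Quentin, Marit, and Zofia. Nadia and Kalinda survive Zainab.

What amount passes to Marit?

Marit receives €104,000.

The entire €936,000 passes to the siblings and their issue.
That amount (€936,000) is divided into 3 shares of €312,000: Nadia and Kalinda each take €312,000; Alma's €312,000 share passes to Alma's issue.
Alma's share (€312,000) is divided into 3 shares of €104,000: Quentin, Marit, and Zofia each take €104,000.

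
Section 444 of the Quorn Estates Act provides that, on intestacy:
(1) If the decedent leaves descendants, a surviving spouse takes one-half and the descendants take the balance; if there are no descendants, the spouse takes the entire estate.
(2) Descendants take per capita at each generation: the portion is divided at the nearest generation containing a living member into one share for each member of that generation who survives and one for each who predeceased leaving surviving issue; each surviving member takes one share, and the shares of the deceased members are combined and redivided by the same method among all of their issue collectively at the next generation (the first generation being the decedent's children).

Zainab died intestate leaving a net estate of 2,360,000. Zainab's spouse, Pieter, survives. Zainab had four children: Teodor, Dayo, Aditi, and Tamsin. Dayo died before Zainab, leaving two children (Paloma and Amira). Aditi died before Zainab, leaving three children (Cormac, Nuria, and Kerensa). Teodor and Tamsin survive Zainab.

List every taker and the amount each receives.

Pieter: 1,180,000; Teodor: 295,000; Paloma: 118,000; Amira: 118,000; Cormac: 118,000; Nuria: 118,000; Kerensa: 118,000; Tamsin: 295,000

Pieter takes one-half of 2,360,000 = 1,180,000. The remaining 1,180,000 passes to the descendants.
The descendants' portion (1,180,000) is divided at the children's generation into 4 shares of 295,000. Teodor and Tamsin each take 295,000. The 2 shares of the deceased (Dayo and Aditi) are combined into a pool of 590,000.
That pool (590,000) is divided at the grandchildren's generation equally among Paloma, Amira, Cormac, Nuria, and Kerensa: 118,000 each.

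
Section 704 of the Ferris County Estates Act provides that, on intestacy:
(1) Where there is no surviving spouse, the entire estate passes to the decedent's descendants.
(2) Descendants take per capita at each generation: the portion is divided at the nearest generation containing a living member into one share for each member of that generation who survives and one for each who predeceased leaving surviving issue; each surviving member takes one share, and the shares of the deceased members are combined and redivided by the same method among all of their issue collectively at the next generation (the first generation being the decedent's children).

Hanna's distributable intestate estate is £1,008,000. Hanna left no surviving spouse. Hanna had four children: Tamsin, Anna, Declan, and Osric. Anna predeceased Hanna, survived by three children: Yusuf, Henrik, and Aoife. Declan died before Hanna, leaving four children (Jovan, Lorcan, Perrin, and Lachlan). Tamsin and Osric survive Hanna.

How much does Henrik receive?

Henrik receives £72,000.

The entire £1,008,000 passes to the descendants.
That amount (£1,008,000) is divided at the children's generation into 4 shares of £252,000. Tamsin and Osric each take £252,000. The 2 shares of the deceased (Anna and Declan) are combined into a pool of £504,000.
That pool (£504,000) is divided at the grandchildren's generation equally among Yusuf, Henrik, Aoife, Jovan, Lorcan, Perrin, and Lachlan: £72,000 each.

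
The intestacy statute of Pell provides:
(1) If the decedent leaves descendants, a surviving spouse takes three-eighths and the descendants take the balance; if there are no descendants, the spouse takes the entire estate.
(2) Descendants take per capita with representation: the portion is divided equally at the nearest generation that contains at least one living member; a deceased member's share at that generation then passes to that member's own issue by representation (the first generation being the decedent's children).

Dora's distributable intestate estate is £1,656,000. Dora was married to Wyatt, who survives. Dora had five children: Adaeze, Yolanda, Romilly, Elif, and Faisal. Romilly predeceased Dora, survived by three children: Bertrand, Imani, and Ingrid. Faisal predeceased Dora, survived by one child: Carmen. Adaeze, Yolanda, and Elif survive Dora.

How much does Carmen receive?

Wyatt takes three-eighths of £1,656,000 = £621,000. The remaining £1,035,000 passes to the descendants.
The descendants' portion (£1,035,000) is divided into 5 shares of £207,000: Adaeze, Yolanda, and Elif each take £207,000; Romilly's £207,000 share passes to Romilly's issue; Faisal's £207,000 share passes to Faisal's issue.
Romilly's share (£207,000) is divided into 3 shares of £69,000: Bertrand, Imani, and Ingrid each take £69,000.
Faisal's share (£207,000) passes entirely to Carmen.

Carmen receives £207,000.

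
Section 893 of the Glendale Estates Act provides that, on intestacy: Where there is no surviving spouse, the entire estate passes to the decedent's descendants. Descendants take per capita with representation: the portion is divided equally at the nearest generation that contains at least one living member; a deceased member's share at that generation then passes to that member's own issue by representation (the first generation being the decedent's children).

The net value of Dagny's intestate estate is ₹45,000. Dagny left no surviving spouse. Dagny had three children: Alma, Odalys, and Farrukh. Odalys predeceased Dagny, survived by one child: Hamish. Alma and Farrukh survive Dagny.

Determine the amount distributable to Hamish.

The entire ₹45,000 passes to the descendants.
That amount (₹45,000) is divided into 3 shares of ₹15,000: Alma and Farrukh each take ₹15,000; Odalys's ₹15,000 share passes to Odalys's issue.
Odalys's share (₹15,000) passes entirely to Hamish.

Hamish receives ₹15,000.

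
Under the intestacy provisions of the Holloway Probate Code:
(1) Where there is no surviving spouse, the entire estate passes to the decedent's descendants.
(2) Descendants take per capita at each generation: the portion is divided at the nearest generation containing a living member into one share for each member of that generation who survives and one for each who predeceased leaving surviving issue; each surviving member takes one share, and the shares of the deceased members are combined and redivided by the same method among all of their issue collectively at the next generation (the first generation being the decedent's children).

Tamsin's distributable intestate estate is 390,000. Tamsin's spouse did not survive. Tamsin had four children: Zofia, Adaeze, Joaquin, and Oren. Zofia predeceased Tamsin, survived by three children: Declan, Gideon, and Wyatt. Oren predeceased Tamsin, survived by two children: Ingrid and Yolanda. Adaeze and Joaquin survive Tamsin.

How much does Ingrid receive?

Ingrid receives 39,000.

The entire 390,000 passes to the descendants.
That amount (390,000) is divided at the children's generation into 4 shares of 97,500. Adaeze and Joaquin each take 97,500. The 2 shares of the deceased (Zofia and Oren) are combined into a pool of 195,000.
That pool (195,000) is divided at the grandchildren's generation equally among Declan, Gideon, Wyatt, Ingrid, and Yolanda: 39,000 each.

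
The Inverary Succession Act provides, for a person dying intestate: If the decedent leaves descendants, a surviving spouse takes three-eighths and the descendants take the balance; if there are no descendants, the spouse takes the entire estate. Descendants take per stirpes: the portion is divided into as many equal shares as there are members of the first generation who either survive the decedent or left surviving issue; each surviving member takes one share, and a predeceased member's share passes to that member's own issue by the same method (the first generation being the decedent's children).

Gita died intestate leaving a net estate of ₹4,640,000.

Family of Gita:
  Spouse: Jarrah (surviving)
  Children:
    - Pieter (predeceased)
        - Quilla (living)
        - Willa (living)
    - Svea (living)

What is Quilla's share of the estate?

Quilla receives ₹725,000.

Jarrah takes three-eighths of ₹4,640,000 = ₹1,740,000. The remaining ₹2,900,000 passes to the descendants.
The descendants' portion (₹2,900,000) is divided into 2 shares of ₹1,450,000: Svea takes ₹1,450,000; Pieter's ₹1,450,000 share passes to Pieter's issue.
Pieter's share (₹1,450,000) is divided into 2 shares of ₹725,000: Quilla and Willa each take ₹725,000.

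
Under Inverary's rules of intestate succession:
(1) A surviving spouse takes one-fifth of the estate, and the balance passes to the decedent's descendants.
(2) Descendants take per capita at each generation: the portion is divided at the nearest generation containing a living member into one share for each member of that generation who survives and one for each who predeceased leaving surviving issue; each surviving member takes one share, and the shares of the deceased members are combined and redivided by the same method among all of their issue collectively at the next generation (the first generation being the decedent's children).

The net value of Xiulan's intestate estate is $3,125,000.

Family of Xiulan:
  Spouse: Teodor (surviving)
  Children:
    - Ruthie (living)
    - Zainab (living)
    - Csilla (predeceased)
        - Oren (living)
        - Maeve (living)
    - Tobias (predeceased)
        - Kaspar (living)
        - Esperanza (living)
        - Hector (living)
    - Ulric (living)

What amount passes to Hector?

Teodor takes one-fifth of $3,125,000 = $625,000. The remaining $2,500,000 passes to the descendants.
The descendants' portion ($2,500,000) is divided at the children's generation into 5 shares of $500,000. Ruthie, Zainab, and Ulric each take $500,000. The 2 shares of the deceased (Csilla and Tobias) are combined into a pool of $1,000,000.
That pool ($1,000,000) is divided at the grandchildren's generation equally among Oren, Maeve, Kaspar, Esperanza, and Hector: $200,000 each.

Hector receives $200,000.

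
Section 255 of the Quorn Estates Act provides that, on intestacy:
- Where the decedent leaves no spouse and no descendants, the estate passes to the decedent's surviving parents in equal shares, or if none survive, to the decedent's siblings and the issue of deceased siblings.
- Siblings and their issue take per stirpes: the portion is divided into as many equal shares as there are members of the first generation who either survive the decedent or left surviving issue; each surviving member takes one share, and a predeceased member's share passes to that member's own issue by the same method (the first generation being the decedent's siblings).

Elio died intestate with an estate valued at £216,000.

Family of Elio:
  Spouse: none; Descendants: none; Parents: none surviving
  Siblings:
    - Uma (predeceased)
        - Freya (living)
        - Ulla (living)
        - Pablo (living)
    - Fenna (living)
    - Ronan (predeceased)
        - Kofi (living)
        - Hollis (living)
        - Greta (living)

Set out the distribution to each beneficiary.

Freya: £24,000; Ulla: £24,000; Pablo: £24,000; Fenna: £72,000; Kofi: £24,000; Hollis: £24,000; Greta: £24,000

The entire £216,000 passes to the siblings and their issue.
That amount (£216,000) is divided into 3 shares of £72,000: Fenna takes £72,000; Uma's £72,000 share passes to Uma's issue; Ronan's £72,000 share passes to Ronan's issue.
Uma's share (£72,000) is divided into 3 shares of £24,000: Freya, Ulla, and Pablo each take £24,000.
Ronan's share (£72,000) is divided into 3 shares of £24,000: Kofi, Hollis, and Greta each take £24,000.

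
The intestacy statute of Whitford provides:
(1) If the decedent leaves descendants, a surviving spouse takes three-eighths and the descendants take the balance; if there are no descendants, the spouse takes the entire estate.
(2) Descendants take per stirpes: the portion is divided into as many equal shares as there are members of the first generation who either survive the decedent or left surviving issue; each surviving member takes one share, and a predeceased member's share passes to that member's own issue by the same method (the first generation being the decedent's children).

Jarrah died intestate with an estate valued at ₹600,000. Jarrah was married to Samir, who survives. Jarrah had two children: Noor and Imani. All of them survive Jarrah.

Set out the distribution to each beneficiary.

Samir takes three-eighths of ₹600,000 = ₹225,000. The remaining ₹375,000 passes to the descendants.
The descendants' portion (₹375,000) is divided into 2 shares of ₹187,500: Noor and Imani each take ₹187,500.

Samir: ₹225,000; Noor: ₹187,500; Imani: ₹187,500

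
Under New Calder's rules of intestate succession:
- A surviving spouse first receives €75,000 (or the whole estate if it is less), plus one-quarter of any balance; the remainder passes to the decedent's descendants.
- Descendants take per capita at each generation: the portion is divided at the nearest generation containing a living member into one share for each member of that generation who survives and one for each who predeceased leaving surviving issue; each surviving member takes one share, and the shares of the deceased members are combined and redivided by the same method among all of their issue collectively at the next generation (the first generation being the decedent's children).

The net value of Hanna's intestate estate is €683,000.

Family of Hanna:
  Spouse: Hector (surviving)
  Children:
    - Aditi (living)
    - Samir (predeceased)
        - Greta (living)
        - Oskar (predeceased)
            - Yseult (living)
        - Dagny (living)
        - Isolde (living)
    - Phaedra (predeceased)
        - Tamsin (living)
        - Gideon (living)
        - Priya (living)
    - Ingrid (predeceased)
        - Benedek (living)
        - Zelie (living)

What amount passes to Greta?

Hector first takes €75,000, leaving a balance of €608,000. Hector then takes one-quarter of the balance (€152,000), for a total of €227,000. The remaining €456,000 passes to the descendants.
The descendants' portion (€456,000) is divided at the children's generation into 4 shares of €114,000. Aditi takes €114,000. The 3 shares of the deceased (Samir, Phaedra, and Ingrid) are combined into a pool of €342,000.
That pool (€342,000) is divided at the grandchildren's generation into 9 shares of €38,000. Greta, Dagny, Isolde, Tamsin, Gideon, Priya, Benedek, and Zelie each take €38,000. The remaining share for the deceased Oskar (€38,000) is carried to the next generation.
That pool (€38,000) passes entirely to Yseult, the sole taker at the great-grandchildren's generation.

Greta receives €38,000.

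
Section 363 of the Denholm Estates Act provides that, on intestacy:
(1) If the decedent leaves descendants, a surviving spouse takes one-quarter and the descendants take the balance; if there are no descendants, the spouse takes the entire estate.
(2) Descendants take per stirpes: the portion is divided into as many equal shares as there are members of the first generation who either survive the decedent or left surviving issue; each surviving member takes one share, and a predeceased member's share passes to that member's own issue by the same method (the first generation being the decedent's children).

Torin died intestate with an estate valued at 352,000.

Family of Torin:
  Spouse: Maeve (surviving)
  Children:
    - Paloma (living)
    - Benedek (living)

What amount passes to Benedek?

Maeve takes one-quarter of 352,000 = 88,000. The remaining 264,000 passes to the descendants.
The descendants' portion (264,000) is divided into 2 shares of 132,000: Paloma and Benedek each take 132,000.

Benedek receives 132,000.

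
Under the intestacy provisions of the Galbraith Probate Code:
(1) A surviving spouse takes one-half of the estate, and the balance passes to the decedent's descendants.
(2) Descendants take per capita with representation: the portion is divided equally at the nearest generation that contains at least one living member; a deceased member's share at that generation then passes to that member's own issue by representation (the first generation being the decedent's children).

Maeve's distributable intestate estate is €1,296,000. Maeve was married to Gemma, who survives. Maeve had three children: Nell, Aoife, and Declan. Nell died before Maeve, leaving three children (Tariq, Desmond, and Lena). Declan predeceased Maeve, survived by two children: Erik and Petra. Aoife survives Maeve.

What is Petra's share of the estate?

Gemma takes one-half of €1,296,000 = €648,000. The remaining €648,000 passes to the descendants.
The descendants' portion (€648,000) is divided into 3 shares of €216,000: Aoife takes €216,000; Nell's €216,000 share passes to Nell's issue; Declan's €216,000 share passes to Declan's issue.
Nell's share (€216,000) is divided into 3 shares of €72,000: Tariq, Desmond, and Lena each take €72,000.
Declan's share (€216,000) is divided into 2 shares of €108,000: Erik and Petra each take €108,000.

Petra receives €108,000.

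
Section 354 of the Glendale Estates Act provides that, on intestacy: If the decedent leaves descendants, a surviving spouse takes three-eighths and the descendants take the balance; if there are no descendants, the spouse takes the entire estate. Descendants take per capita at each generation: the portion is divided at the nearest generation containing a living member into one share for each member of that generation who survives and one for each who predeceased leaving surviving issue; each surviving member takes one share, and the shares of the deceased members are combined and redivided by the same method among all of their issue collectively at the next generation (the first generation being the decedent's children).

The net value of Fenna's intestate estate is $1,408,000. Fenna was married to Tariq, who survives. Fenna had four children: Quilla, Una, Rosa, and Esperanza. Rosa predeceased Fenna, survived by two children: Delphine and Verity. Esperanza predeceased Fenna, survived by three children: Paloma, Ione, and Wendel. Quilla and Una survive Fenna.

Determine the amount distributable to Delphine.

Delphine receives $88,000.

Tariq takes three-eighths of $1,408,000 = $528,000. The remaining $880,000 passes to the descendants.
The descendants' portion ($880,000) is divided at the children's generation into 4 shares of $220,000. Quilla and Una each take $220,000. The 2 shares of the deceased (Rosa and Esperanza) are combined into a pool of $440,000.
That pool ($440,000) is divided at the grandchildren's generation equally among Delphine, Verity, Paloma, Ione, and Wendel: $88,000 each.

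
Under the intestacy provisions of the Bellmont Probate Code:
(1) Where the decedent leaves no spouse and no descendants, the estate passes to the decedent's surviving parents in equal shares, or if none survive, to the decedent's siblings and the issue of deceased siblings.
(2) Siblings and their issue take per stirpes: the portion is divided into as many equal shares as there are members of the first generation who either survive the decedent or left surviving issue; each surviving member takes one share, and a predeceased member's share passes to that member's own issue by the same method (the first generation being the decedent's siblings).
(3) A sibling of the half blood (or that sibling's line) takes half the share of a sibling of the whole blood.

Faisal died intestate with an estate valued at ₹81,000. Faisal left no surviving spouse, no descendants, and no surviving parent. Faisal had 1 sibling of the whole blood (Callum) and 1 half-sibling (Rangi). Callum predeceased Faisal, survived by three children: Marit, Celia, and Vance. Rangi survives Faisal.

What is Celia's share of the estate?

The entire ₹81,000 passes to the siblings and their issue.
Counting each half-blood sibling's line as half a unit, there are 3/2 units in ₹81,000, so one unit is ₹54,000. Whole-blood lines (Callum) take ₹54,000 each; half-blood lines (Rangi) take ₹27,000 each.
Callum's share (₹54,000) is divided into 3 shares of ₹18,000: Marit, Celia, and Vance each take ₹18,000.

Celia receives ₹18,000.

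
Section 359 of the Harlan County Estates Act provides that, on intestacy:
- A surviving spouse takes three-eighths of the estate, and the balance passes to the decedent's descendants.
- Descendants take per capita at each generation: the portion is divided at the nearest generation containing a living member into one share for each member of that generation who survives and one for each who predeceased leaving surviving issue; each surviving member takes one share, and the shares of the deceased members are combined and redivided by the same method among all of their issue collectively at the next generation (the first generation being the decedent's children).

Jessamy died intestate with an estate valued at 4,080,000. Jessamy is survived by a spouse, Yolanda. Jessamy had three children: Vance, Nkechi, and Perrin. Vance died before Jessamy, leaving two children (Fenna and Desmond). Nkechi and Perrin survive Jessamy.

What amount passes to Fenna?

Yolanda takes three-eighths of 4,080,000 = 1,530,000. The remaining 2,550,000 passes to the descendants.
The descendants' portion (2,550,000) is divided at the children's generation into 3 shares of 850,000. Nkechi and Perrin each take 850,000. The remaining share for the deceased Vance (850,000) is carried to the next generation.
That pool (850,000) is divided at the grandchildren's generation equally among Fenna and Desmond: 425,000 each.

Fenna receives 425,000.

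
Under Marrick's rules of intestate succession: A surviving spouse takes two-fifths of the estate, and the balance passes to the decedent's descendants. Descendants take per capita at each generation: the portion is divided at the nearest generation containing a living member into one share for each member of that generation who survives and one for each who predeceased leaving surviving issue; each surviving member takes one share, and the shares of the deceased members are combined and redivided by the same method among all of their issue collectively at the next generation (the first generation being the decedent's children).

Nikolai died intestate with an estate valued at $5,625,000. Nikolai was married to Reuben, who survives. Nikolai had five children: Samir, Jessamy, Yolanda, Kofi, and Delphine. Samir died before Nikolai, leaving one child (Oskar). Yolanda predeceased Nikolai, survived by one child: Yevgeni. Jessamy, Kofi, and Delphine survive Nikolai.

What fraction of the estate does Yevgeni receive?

Reuben takes two-fifths of $5,625,000 = $2,250,000. The remaining $3,375,000 passes to the descendants.
The descendants' portion ($3,375,000) is divided at the children's generation into 5 shares of $675,000. Jessamy, Kofi, and Delphine each take $675,000. The 2 shares of the deceased (Samir and Yolanda) are combined into a pool of $1,350,000.
That pool ($1,350,000) is divided at the grandchildren's generation equally among Oskar and Yevgeni: $675,000 each.

Yevgeni receives 3/25 of the estate.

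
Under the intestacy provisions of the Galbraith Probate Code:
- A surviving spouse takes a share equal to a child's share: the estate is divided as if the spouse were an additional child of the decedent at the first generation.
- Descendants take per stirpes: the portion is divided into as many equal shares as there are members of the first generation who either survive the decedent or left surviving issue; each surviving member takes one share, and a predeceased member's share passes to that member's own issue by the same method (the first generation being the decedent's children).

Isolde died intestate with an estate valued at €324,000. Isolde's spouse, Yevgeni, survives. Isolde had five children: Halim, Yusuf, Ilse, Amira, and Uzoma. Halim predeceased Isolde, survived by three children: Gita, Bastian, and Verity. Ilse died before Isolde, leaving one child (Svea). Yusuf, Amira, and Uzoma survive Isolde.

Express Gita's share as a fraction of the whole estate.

The spouse counts as an additional share at the children's level, so there are 6 primary shares of €54,000. Yevgeni takes one such share (€54,000).
The children's combined portion (€270,000) is divided into 5 shares of €54,000: Yusuf, Amira, and Uzoma each take €54,000; Halim's €54,000 share passes to Halim's issue; Ilse's €54,000 share passes to Ilse's issue.
Halim's share (€54,000) is divided into 3 shares of €18,000: Gita, Bastian, and Verity each take €18,000.
Ilse's share (€54,000) passes entirely to Svea.

Gita receives 1/18 of the estate.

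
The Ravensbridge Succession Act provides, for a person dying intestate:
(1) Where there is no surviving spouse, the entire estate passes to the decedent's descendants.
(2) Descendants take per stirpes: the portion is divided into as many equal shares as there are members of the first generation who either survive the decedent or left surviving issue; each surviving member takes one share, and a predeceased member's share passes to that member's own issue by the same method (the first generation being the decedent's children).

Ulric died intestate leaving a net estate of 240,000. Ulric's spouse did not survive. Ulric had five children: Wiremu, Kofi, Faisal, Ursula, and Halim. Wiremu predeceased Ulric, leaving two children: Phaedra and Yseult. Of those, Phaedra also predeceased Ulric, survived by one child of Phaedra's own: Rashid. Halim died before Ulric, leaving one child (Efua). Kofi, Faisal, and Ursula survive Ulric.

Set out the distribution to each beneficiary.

Rashid: 24,000; Yseult: 24,000; Kofi: 48,000; Faisal: 48,000; Ursula: 48,000; Efua: 48,000

The entire 240,000 passes to the descendants.
That amount (240,000) is divided into 5 shares of 48,000: Kofi, Faisal, and Ursula each take 48,000; Wiremu's 48,000 share passes to Wiremu's issue; Halim's 48,000 share passes to Halim's issue.
Wiremu's share (48,000) is divided into 2 shares of 24,000: Yseult takes 24,000; Phaedra's 24,000 share passes to Phaedra's issue.
Phaedra's share (24,000) passes entirely to Rashid.
Halim's share (48,000) passes entirely to Efua.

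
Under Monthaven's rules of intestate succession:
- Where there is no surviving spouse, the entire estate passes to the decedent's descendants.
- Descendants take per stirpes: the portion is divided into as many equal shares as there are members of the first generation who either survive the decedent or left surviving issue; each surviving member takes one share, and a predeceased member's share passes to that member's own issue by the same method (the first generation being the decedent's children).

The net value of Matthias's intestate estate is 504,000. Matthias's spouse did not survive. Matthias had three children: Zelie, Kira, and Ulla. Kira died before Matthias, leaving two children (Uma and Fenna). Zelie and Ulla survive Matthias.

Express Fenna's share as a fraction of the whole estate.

The entire 504,000 passes to the descendants.
That amount (504,000) is divided into 3 shares of 168,000: Zelie and Ulla each take 168,000; Kira's 168,000 share passes to Kira's issue.
Kira's share (168,000) is divided into 2 shares of 84,000: Uma and Fenna each take 84,000.

Fenna receives 1/6 of the estate.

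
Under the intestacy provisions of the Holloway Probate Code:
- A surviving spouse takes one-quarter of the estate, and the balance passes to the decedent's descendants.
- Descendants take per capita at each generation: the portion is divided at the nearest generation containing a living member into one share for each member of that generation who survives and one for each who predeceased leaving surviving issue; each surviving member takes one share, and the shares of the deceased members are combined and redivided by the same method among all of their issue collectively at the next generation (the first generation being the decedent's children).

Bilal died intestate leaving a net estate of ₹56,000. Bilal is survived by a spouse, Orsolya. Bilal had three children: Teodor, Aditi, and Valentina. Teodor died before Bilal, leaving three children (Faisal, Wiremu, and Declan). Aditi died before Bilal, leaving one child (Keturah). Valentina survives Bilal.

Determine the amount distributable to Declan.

Declan receives ₹7,000.

Orsolya takes one-quarter of ₹56,000 = ₹14,000. The remaining ₹42,000 passes to the descendants.
The descendants' portion (₹42,000) is divided at the children's generation into 3 shares of ₹14,000. Valentina takes ₹14,000. The 2 shares of the deceased (Teodor and Aditi) are combined into a pool of ₹28,000.
That pool (₹28,000) is divided at the grandchildren's generation equally among Faisal, Wiremu, Declan, and Keturah: ₹7,000 each.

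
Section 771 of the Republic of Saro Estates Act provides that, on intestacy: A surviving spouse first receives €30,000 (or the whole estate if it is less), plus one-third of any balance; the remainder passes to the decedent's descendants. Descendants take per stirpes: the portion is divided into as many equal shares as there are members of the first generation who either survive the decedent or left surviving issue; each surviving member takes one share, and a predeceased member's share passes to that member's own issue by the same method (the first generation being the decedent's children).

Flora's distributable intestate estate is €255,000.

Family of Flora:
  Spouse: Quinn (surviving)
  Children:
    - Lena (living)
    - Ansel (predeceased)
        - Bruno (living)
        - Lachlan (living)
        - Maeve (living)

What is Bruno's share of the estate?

Bruno receives €25,000.

Quinn first takes €30,000, leaving a balance of €225,000. Quinn then takes one-third of the balance (€75,000), for a total of €105,000. The remaining €150,000 passes to the descendants.
The descendants' portion (€150,000) is divided into 2 shares of €75,000: Lena takes €75,000; Ansel's €75,000 share passes to Ansel's issue.
Ansel's share (€75,000) is divided into 3 shares of €25,000: Bruno, Lachlan, and Maeve each take €25,000.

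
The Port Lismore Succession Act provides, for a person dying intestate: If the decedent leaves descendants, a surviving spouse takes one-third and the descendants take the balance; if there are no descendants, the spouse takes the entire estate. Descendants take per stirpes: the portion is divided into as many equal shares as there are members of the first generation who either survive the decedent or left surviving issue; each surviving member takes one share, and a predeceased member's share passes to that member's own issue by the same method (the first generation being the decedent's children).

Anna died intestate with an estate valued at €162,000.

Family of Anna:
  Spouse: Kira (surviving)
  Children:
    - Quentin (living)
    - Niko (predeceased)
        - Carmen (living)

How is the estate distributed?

Kira takes one-third of €162,000 = €54,000. The remaining €108,000 passes to the descendants.
The descendants' portion (€108,000) is divided into 2 shares of €54,000: Quentin takes €54,000; Niko's €54,000 share passes to Niko's issue.
Niko's share (€54,000) passes entirely to Carmen.

Kira: €54,000; Quentin: €54,000; Carmen: €54,000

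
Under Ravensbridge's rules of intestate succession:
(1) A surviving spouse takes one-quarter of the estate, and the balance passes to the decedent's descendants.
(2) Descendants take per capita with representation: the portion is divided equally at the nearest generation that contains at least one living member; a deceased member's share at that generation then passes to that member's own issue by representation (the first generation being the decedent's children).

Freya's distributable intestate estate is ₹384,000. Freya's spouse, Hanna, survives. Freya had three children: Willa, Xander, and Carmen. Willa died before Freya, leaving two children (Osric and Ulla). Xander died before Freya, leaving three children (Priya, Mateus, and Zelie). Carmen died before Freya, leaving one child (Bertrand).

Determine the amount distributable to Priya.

Priya receives ₹48,000.

Hanna takes one-quarter of ₹384,000 = ₹96,000. The remaining ₹288,000 passes to the descendants.
No child survives, so the initial division is made at the grandchildren's generation.
The descendants' portion (₹288,000) is divided into 6 shares of ₹48,000: Osric, Ulla, Priya, Mateus, Zelie, and Bertrand each take ₹48,000.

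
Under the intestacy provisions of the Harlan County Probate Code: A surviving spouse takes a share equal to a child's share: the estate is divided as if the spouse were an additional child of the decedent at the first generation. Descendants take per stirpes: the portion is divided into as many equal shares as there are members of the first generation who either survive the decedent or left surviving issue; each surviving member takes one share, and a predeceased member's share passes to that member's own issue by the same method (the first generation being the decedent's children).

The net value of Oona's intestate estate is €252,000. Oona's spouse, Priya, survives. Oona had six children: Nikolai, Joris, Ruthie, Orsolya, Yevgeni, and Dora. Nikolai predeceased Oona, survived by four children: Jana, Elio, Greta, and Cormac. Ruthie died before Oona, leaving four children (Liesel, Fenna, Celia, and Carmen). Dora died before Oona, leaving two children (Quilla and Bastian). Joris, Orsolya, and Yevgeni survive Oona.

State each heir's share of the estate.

Priya: €36,000; Jana: €9,000; Elio: €9,000; Greta: €9,000; Cormac: €9,000; Joris: €36,000; Liesel: €9,000; Fenna: €9,000; Celia: €9,000; Carmen: €9,000; Orsolya: €36,000; Yevgeni: €36,000; Quilla: €18,000; Bastian: €18,000

The spouse counts as an additional share at the children's level, so there are 7 primary shares of €36,000. Priya takes one such share (€36,000).
The children's combined portion (€216,000) is divided into 6 shares of €36,000: Joris, Orsolya, and Yevgeni each take €36,000; Nikolai's €36,000 share passes to Nikolai's issue; Ruthie's €36,000 share passes to Ruthie's issue; Dora's €36,000 share passes to Dora's issue.
Nikolai's share (€36,000) is divided into 4 shares of €9,000: Jana, Elio, Greta, and Cormac each take €9,000.
Ruthie's share (€36,000) is divided into 4 shares of €9,000: Liesel, Fenna, Celia, and Carmen each take €9,000.
Dora's share (€36,000) is divided into 2 shares of €18,000: Quilla and Bastian each take €18,000.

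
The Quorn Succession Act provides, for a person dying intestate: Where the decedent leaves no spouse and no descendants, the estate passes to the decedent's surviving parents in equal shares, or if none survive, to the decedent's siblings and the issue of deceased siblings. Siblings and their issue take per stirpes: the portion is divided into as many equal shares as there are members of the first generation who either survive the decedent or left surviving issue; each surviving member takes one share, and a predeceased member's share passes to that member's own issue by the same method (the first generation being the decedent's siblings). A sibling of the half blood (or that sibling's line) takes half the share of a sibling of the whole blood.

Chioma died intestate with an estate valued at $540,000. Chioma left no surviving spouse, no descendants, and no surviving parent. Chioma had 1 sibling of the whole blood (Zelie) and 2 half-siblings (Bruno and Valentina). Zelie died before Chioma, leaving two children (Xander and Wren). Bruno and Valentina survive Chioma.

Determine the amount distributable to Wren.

The entire $540,000 passes to the siblings and their issue.
Counting each half-blood sibling's line as half a unit, there are 2 units in $540,000, so one unit is $270,000. Whole-blood lines (Zelie) take $270,000 each; half-blood lines (Bruno and Valentina) take $135,000 each.
Zelie's share ($270,000) is divided into 2 shares of $135,000: Xander and Wren each take $135,000.

Wren receives $135,000.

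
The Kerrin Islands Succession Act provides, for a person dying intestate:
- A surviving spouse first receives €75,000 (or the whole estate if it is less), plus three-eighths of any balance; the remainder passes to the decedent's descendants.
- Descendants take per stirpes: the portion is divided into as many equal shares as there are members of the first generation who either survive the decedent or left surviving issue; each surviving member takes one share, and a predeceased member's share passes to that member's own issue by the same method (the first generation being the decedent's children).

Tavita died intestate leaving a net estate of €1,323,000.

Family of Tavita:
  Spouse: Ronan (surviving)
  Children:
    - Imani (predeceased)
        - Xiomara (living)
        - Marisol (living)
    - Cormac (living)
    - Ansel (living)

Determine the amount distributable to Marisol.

Ronan first takes €75,000, leaving a balance of €1,248,000. Ronan then takes three-eighths of the balance (€468,000), for a total of €543,000. The remaining €780,000 passes to the descendants.
The descendants' portion (€780,000) is divided into 3 shares of €260,000: Cormac and Ansel each take €260,000; Imani's €260,000 share passes to Imani's issue.
Imani's share (€260,000) is divided into 2 shares of €130,000: Xiomara and Marisol each take €130,000.

Marisol receives €130,000.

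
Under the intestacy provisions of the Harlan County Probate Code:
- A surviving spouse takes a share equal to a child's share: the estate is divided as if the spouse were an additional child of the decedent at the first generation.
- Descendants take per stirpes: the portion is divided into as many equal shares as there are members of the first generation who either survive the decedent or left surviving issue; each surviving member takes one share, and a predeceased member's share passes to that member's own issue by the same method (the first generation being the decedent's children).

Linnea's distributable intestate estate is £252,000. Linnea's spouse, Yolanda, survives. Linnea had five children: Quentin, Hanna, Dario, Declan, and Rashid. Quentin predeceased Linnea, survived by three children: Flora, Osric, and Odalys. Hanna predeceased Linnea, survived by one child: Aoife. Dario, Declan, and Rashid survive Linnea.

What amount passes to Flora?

The spouse counts as an additional share at the children's level, so there are 6 primary shares of £42,000. Yolanda takes one such share (£42,000).
The children's combined portion (£210,000) is divided into 5 shares of £42,000: Dario, Declan, and Rashid each take £42,000; Quentin's £42,000 share passes to Quentin's issue; Hanna's £42,000 share passes to Hanna's issue.
Quentin's share (£42,000) is divided into 3 shares of £14,000: Flora, Osric, and Odalys each take £14,000.
Hanna's share (£42,000) passes entirely to Aoife.

Flora receives £14,000.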